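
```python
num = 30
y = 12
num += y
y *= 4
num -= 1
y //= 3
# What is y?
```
Trace:
  num=30
  num=30, y=12
  num=42, y=12
  num=42, y=48
  num=41, y=48
  num=41, y=16

Final answer: 16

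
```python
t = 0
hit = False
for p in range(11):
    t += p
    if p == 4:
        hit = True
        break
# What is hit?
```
Trace:
  t=0
  t=0, hit=False
  t=0, hit=False, p=0
  t=1, hit=False, p=1
  t=3, hit=False, p=2
  t=6, hit=False, p=3
  t=10, hit=True, p=4

Final answer: True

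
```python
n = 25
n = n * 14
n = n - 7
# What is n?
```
Trace:
  n=25
  n=350
  n=343

Final answer: 343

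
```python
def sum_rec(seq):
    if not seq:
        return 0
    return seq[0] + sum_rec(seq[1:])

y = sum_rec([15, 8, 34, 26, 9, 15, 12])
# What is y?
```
Call trace:
sum_rec(seq=[15, 8, 34, 26, 9, 15, 12])
  sum_rec(seq=[8, 34, 26, 9, 15, 12])
    sum_rec(seq=[34, 26, 9, 15, 12])
      sum_rec(seq=[26, 9, 15, 12])
        sum_rec(seq=[9, 15, 12])
          sum_rec(seq=[15, 12])
            sum_rec(seq=[12])
              sum_rec(seq=[])
              -> return 0
            -> return 12
          -> return 27
        -> return 36
      -> return 62
    -> return 96
  -> return 104
-> return 119

Final answer: 119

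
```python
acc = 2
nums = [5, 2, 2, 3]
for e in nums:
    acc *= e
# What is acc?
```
Trace:
  acc=2
  acc=10, e=5
  acc=20, e=2
  acc=40, e=2
  acc=120, e=3

Final answer: 120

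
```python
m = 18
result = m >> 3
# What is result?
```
Trace:
  m=18
  m=18, result=2

Final answer: 2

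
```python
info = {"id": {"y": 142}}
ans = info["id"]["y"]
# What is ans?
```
Trace:
  info={'id': {'y': 142}}
  info={'id': {'y': 142}}, ans=142

Final answer: 142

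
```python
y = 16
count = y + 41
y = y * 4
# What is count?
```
Trace:
  y=16
  y=16, count=57
  y=64, count=57

Final answer: 57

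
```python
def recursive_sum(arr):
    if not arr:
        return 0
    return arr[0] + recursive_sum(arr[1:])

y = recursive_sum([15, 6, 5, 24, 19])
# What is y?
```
Call trace:
recursive_sum(arr=[15, 6, 5, 24, 19])
  recursive_sum(arr=[6, 5, 24, 19])
    recursive_sum(arr=[5, 24, 19])
      recursive_sum(arr=[24, 19])
        recursive_sum(arr=[19])
          recursive_sum(arr=[])
          -> return 0
        -> return 19
      -> return 43
    -> return 48
  -> return 54
-> return 69

Final answer: 69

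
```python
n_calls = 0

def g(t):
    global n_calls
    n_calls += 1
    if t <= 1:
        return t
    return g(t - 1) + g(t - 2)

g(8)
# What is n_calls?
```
Call trace (a repeated sub-call is expanded the first time; later identical calls just restate its return value):
g(t=8)
  g(t=7)
    g(t=6)
      g(t=5)
        g(t=4)
          g(t=3)
            g(t=2)
              g(t=1)
              -> return 1
              g(t=0)
              -> return 0
            -> return 1
            g(t=1)
            -> return 1
          -> return 2
          g(t=2) -> return 1  (same call as traced above)
        -> return 3
        g(t=3) -> return 2  (same call as traced above)
      -> return 5
      g(t=4) -> return 3  (same call as traced above)
    -> return 8
    g(t=5) -> return 5  (same call as traced above)
  -> return 13
  g(t=6) -> return 8  (same call as traced above)
-> return 21

n_calls is incremented once per call, so count the calls in each subtree. Let C(t) = number of calls made by g(t).
C(0) = C(1) = 1 (base case, no recursion); C(t) = 1 + C(t - 1) + C(t - 2) otherwise.
C(2) = 1 + C(1) + C(0) = 1 + 1 + 1 = 3
C(3) = 1 + C(2) + C(1) = 1 + 3 + 1 = 5
C(4) = 1 + C(3) + C(2) = 1 + 5 + 3 = 9
C(5) = 1 + C(4) + C(3) = 1 + 9 + 5 = 15
C(6) = 1 + C(5) + C(4) = 1 + 15 + 9 = 25
C(7) = 1 + C(6) + C(5) = 1 + 25 + 15 = 41
C(8) = 1 + C(7) + C(6) = 1 + 41 + 25 = 67
n_calls = C(8) = 67

Final answer: 67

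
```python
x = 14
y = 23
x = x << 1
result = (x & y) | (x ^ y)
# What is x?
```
Trace:
  x=14
  x=14, y=23
  x=28, y=23
  x=28, y=23, result=31

Final answer: 28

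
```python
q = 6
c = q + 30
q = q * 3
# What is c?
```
Trace:
  q=6
  q=6, c=36
  q=18, c=36

Final answer: 36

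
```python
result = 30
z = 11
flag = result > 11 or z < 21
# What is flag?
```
Trace:
  result=30
  result=30, z=11
  result=30, z=11, flag=True

Final answer: True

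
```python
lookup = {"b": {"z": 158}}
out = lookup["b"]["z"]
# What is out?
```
Trace:
  lookup={'b': {'z': 158}}
  lookup={'b': {'z': 158}}, out=158

Final answer: 158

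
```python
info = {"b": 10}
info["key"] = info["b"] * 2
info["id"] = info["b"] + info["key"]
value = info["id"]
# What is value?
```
Trace:
  info={'b': 10}
  info={'b': 10, 'key': 20}
  info={'b': 10, 'key': 20, 'id': 30}
  info={'b': 10, 'key': 20, 'id': 30}, value=30

Final answer: 30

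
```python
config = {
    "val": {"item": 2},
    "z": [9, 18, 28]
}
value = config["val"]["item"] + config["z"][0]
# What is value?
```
Trace:
  config={'val': {'item': 2}, 'z': [9, 18, 28]}
  config={'val': {'item': 2}, 'z': [9, 18, 28]}, value=11

Final answer: 11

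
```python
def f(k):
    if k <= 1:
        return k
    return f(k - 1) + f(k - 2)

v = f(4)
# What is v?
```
Call trace (a repeated sub-call is expanded the first time; later identical calls just restate its return value):
f(k=4)
  f(k=3)
    f(k=2)
      f(k=1)
      -> return 1
      f(k=0)
      -> return 0
    -> return 1
    f(k=1)
    -> return 1
  -> return 2
  f(k=2) -> return 1  (same call as traced above)
-> return 3

Final answer: 3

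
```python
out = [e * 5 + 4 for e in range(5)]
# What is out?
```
Trace:
  e=0
  e=1
  e=2
  e=3
  e=4
  out=[4, 9, 14, 19, 24]

Final answer: [4, 9, 14, 19, 24]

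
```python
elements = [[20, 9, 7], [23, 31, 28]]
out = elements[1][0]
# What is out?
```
Trace:
  elements=[[20, 9, 7], [23, 31, 28]]
  elements=[[20, 9, 7], [23, 31, 28]], out=23

Final answer: 23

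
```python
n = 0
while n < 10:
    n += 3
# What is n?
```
Trace:
  n=0
  n=3
  n=6
  n=9
  n=12

Final answer: 12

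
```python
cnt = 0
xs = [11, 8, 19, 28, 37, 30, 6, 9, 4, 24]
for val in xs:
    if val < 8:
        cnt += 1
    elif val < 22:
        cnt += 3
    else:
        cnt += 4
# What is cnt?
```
Trace:
  cnt=0
  cnt=3, val=11
  cnt=6, val=8
  cnt=9, val=19
  cnt=13, val=28
  cnt=17, val=37
  cnt=21, val=30
  cnt=22, val=6
  cnt=25, val=9
  cnt=26, val=4
  cnt=30, val=24

Final answer: 30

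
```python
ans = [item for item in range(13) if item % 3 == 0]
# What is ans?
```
Trace:
  item=0
  item=1
  item=2
  item=3
  item=4
  item=5
  item=6
  item=7
  item=8
  item=9
  item=10
  item=11
  item=12
  ans=[0, 3, 6, 9, 12]

Final answer: [0, 3, 6, 9, 12]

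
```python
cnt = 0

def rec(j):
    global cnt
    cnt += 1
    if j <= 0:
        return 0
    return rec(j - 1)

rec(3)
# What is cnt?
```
Call trace:
rec(j=3)
  rec(j=2)
    rec(j=1)
      rec(j=0)
      -> return 0
    -> return 0
  -> return 0
-> return 0

cnt is incremented once per call. rec is entered once for each j = 3, 2, 1, 0 (the j <= 0 call returns without recursing), i.e. 3 + 1 calls.
cnt = 4

Final answer: 4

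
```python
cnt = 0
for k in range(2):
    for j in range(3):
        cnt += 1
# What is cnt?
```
Trace:
  cnt=0
  cnt=1, k=0, j=0
  cnt=2, k=0, j=1
  cnt=3, k=0, j=2
  cnt=4, k=1, j=0
  cnt=5, k=1, j=1
  cnt=6, k=1, j=2

Final answer: 6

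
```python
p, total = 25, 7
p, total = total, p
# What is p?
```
Trace:
  p=25, total=7
  p=7, total=25

Final answer: 7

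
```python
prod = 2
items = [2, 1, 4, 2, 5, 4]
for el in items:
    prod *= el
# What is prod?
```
Trace:
  prod=2
  prod=4, el=2
  prod=4, el=1
  prod=16, el=4
  prod=32, el=2
  prod=160, el=5
  prod=640, el=4

Final answer: 640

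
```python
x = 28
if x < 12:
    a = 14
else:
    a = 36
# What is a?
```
Trace:
  x=28
  x=28, a=36

Final answer: 36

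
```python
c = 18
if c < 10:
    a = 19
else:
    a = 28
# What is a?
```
Trace:
  c=18
  c=18, a=28

Final answer: 28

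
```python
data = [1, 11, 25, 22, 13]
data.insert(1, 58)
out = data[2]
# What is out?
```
Trace:
  data=[1, 11, 25, 22, 13]
  data=[1, 58, 11, 25, 22, 13]
  data=[1, 58, 11, 25, 22, 13], out=11

Final answer: 11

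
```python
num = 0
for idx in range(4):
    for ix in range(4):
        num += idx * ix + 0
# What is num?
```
Trace:
  num=0
  num=0, idx=0, ix=0
  num=0, idx=0, ix=1
  num=0, idx=0, ix=2
  num=0, idx=0, ix=3
  num=0, idx=1, ix=0
  num=1, idx=1, ix=1
  num=3, idx=1, ix=2
  num=6, idx=1, ix=3
  num=6, idx=2, ix=0
  num=8, idx=2, ix=1
  num=12, idx=2, ix=2
  num=18, idx=2, ix=3
  num=18, idx=3, ix=0
  num=21, idx=3, ix=1
  num=27, idx=3, ix=2
  num=36, idx=3, ix=3

Final answer: 36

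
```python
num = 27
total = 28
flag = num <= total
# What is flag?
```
Trace:
  num=27
  num=27, total=28
  num=27, total=28, flag=True

Final answer: True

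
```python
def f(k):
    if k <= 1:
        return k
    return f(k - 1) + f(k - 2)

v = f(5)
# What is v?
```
Call trace (a repeated sub-call is expanded the first time; later identical calls just restate its return value):
f(k=5)
  f(k=4)
    f(k=3)
      f(k=2)
        f(k=1)
        -> return 1
        f(k=0)
        -> return 0
      -> return 1
      f(k=1)
      -> return 1
    -> return 2
    f(k=2) -> return 1  (same call as traced above)
  -> return 3
  f(k=3) -> return 2  (same call as traced above)
-> return 5

Final answer: 5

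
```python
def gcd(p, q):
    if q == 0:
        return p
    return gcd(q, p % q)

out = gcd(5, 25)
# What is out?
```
Call trace:
gcd(p=5, q=25)
  gcd(p=25, q=5)
    gcd(p=5, q=0)
    -> return 5
  -> return 5
-> return 5

Final answer: 5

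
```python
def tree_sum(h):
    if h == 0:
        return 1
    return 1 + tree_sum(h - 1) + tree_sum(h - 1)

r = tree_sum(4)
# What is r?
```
Call trace (a repeated sub-call is expanded the first time; later identical calls just restate its return value):
tree_sum(h=4)
  tree_sum(h=3)
    tree_sum(h=2)
      tree_sum(h=1)
        tree_sum(h=0)
        -> return 1
        tree_sum(h=0)
        -> return 1
      -> return 3
      tree_sum(h=1) -> return 3  (same call as traced above)
    -> return 7
    tree_sum(h=2) -> return 7  (same call as traced above)
  -> return 15
  tree_sum(h=3) -> return 15  (same call as traced above)
-> return 31

Final answer: 31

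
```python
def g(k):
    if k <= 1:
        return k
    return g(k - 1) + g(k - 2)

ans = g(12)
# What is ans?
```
Call trace (a repeated sub-call is expanded the first time; later identical calls just restate its return value):
g(k=12)
  g(k=11)
    g(k=10)
      g(k=9)
        g(k=8)
          g(k=7)
            g(k=6)
              g(k=5)
                g(k=4)
                  g(k=3)
                    g(k=2)
                      g(k=1)
                      -> return 1
                      g(k=0)
                      -> return 0
                    -> return 1
                    g(k=1)
                    -> return 1
                  -> return 2
                  g(k=2) -> return 1  (same call as traced above)
                -> return 3
                g(k=3) -> return 2  (same call as traced above)
              -> return 5
              g(k=4) -> return 3  (same call as traced above)
            -> return 8
            g(k=5) -> return 5  (same call as traced above)
          -> return 13
          g(k=6) -> return 8  (same call as traced above)
        -> return 21
        g(k=7) -> return 13  (same call as traced above)
      -> return 34
      g(k=8) -> return 21  (same call as traced above)
    -> return 55
    g(k=9) -> return 34  (same call as traced above)
  -> return 89
  g(k=10) -> return 55  (same call as traced above)
-> return 144

Final answer: 144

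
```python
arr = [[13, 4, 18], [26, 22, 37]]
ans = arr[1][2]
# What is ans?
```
Trace:
  arr=[[13, 4, 18], [26, 22, 37]]
  arr=[[13, 4, 18], [26, 22, 37]], ans=37

Final answer: 37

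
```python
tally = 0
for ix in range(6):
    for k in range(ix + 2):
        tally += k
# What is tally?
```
Trace:
  tally=0
  tally=0, ix=0, k=0
  tally=1, ix=0, k=1
  tally=1, ix=1, k=0
  tally=2, ix=1, k=1
  tally=4, ix=1, k=2
  tally=4, ix=2, k=0
  tally=5, ix=2, k=1
  tally=7, ix=2, k=2
  tally=10, ix=2, k=3
  tally=10, ix=3, k=0
  tally=11, ix=3, k=1
  tally=13, ix=3, k=2
  tally=16, ix=3, k=3
  tally=20, ix=3, k=4
  tally=20, ix=4, k=0
  tally=21, ix=4, k=1
  tally=23, ix=4, k=2
  tally=26, ix=4, k=3
  tally=30, ix=4, k=4
  tally=35, ix=4, k=5
  tally=35, ix=5, k=0
  tally=36, ix=5, k=1
  tally=38, ix=5, k=2
  tally=41, ix=5, k=3
  tally=45, ix=5, k=4
  tally=50, ix=5, k=5
  tally=56, ix=5, k=6

Final answer: 56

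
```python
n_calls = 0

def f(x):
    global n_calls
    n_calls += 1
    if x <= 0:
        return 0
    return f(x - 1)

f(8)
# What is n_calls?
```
Call trace:
f(x=8)
  f(x=7)
    f(x=6)
      f(x=5)
        f(x=4)
          f(x=3)
            f(x=2)
              f(x=1)
                f(x=0)
                -> return 0
              -> return 0
            -> return 0
          -> return 0
        -> return 0
      -> return 0
    -> return 0
  -> return 0
-> return 0

n_calls is incremented once per call. f is entered once for each x = 8, 7, 6, 5, 4, 3, 2, 1, 0 (the x <= 0 call returns without recursing), i.e. 8 + 1 calls.
n_calls = 9

Final answer: 9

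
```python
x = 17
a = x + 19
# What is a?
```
Trace:
  x=17
  x=17, a=36

Final answer: 36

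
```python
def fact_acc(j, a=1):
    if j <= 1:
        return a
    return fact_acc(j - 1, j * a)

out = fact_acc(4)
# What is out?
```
Call trace:
fact_acc(j=4, a=1)
  fact_acc(j=3, a=4)
    fact_acc(j=2, a=12)
      fact_acc(j=1, a=24)
      -> return 24
    -> return 24
  -> return 24
-> return 24

Final answer: 24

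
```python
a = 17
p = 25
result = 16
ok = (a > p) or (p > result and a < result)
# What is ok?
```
Trace:
  a=17
  a=17, p=25
  a=17, p=25, result=16
  a=17, p=25, result=16, ok=False

Final answer: False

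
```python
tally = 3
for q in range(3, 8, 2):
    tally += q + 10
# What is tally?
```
Trace:
  tally=3
  tally=16, q=3
  tally=31, q=5
  tally=48, q=7

Final answer: 48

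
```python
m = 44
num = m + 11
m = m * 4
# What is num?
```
Trace:
  m=44
  m=44, num=55
  m=176, num=55

Final answer: 55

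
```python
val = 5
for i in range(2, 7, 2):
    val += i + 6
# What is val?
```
Trace:
  val=5
  val=13, i=2
  val=23, i=4
  val=35, i=6

Final answer: 35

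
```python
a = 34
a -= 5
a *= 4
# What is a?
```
Trace:
  a=34
  a=29
  a=116

Final answer: 116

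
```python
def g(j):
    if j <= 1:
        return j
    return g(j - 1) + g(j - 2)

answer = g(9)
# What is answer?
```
Call trace (a repeated sub-call is expanded the first time; later identical calls just restate its return value):
g(j=9)
  g(j=8)
    g(j=7)
      g(j=6)
        g(j=5)
          g(j=4)
            g(j=3)
              g(j=2)
                g(j=1)
                -> return 1
                g(j=0)
                -> return 0
              -> return 1
              g(j=1)
              -> return 1
            -> return 2
            g(j=2) -> return 1  (same call as traced above)
          -> return 3
          g(j=3) -> return 2  (same call as traced above)
        -> return 5
        g(j=4) -> return 3  (same call as traced above)
      -> return 8
      g(j=5) -> return 5  (same call as traced above)
    -> return 13
    g(j=6) -> return 8  (same call as traced above)
  -> return 21
  g(j=7) -> return 13  (same call as traced above)
-> return 34

Final answer: 34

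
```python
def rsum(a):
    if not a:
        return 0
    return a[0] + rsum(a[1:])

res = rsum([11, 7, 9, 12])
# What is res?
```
Call trace:
rsum(a=[11, 7, 9, 12])
  rsum(a=[7, 9, 12])
    rsum(a=[9, 12])
      rsum(a=[12])
        rsum(a=[])
        -> return 0
      -> return 12
    -> return 21
  -> return 28
-> return 39

Final answer: 39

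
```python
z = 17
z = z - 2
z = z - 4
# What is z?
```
Trace:
  z=17
  z=15
  z=11

Final answer: 11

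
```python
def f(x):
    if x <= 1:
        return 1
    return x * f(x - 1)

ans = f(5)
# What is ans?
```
Call trace:
f(x=5)
  f(x=4)
    f(x=3)
      f(x=2)
        f(x=1)
        -> return 1
      -> return 2
    -> return 6
  -> return 24
-> return 120

Final answer: 120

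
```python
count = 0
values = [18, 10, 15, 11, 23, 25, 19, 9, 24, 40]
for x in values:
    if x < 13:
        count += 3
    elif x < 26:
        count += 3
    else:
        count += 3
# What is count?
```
Trace:
  count=0
  count=3, x=18
  count=6, x=10
  count=9, x=15
  count=12, x=11
  count=15, x=23
  count=18, x=25
  count=21, x=19
  count=24, x=9
  count=27, x=24
  count=30, x=40

Final answer: 30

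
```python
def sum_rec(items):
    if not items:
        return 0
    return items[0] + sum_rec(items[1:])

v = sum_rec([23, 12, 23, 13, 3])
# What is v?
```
Call trace:
sum_rec(items=[23, 12, 23, 13, 3])
  sum_rec(items=[12, 23, 13, 3])
    sum_rec(items=[23, 13, 3])
      sum_rec(items=[13, 3])
        sum_rec(items=[3])
          sum_rec(items=[])
          -> return 0
        -> return 3
      -> return 16
    -> return 39
  -> return 51
-> return 74

Final answer: 74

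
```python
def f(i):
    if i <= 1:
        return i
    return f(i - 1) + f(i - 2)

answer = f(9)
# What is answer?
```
Call trace (a repeated sub-call is expanded the first time; later identical calls just restate its return value):
f(i=9)
  f(i=8)
    f(i=7)
      f(i=6)
        f(i=5)
          f(i=4)
            f(i=3)
              f(i=2)
                f(i=1)
                -> return 1
                f(i=0)
                -> return 0
              -> return 1
              f(i=1)
              -> return 1
            -> return 2
            f(i=2) -> return 1  (same call as traced above)
          -> return 3
          f(i=3) -> return 2  (same call as traced above)
        -> return 5
        f(i=4) -> return 3  (same call as traced above)
      -> return 8
      f(i=5) -> return 5  (same call as traced above)
    -> return 13
    f(i=6) -> return 8  (same call as traced above)
  -> return 21
  f(i=7) -> return 13  (same call as traced above)
-> return 34

Final answer: 34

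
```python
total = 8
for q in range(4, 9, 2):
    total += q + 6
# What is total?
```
Trace:
  total=8
  total=18, q=4
  total=30, q=6
  total=44, q=8

Final answer: 44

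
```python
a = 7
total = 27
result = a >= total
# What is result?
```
Trace:
  a=7
  a=7, total=27
  a=7, total=27, result=False

Final answer: False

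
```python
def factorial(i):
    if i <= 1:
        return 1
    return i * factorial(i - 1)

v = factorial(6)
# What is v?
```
Call trace:
factorial(i=6)
  factorial(i=5)
    factorial(i=4)
      factorial(i=3)
        factorial(i=2)
          factorial(i=1)
          -> return 1
        -> return 2
      -> return 6
    -> return 24
  -> return 120
-> return 720

Final answer: 720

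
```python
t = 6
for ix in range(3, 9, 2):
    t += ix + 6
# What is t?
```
Trace:
  t=6
  t=15, ix=3
  t=26, ix=5
  t=39, ix=7

Final answer: 39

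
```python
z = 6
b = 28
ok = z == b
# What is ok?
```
Trace:
  z=6
  z=6, b=28
  z=6, b=28, ok=False

Final answer: False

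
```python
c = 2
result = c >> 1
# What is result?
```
Trace:
  c=2
  c=2, result=1

Final answer: 1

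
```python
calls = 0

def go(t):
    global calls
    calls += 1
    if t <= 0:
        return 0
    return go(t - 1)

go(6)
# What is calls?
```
Call trace:
go(t=6)
  go(t=5)
    go(t=4)
      go(t=3)
        go(t=2)
          go(t=1)
            go(t=0)
            -> return 0
          -> return 0
        -> return 0
      -> return 0
    -> return 0
  -> return 0
-> return 0

calls is incremented once per call. go is entered once for each t = 6, 5, 4, 3, 2, 1, 0 (the t <= 0 call returns without recursing), i.e. 6 + 1 calls.
calls = 7

Final answer: 7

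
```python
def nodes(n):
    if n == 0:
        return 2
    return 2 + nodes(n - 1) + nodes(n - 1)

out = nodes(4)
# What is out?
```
Call trace (a repeated sub-call is expanded the first time; later identical calls just restate its return value):
nodes(n=4)
  nodes(n=3)
    nodes(n=2)
      nodes(n=1)
        nodes(n=0)
        -> return 2
        nodes(n=0)
        -> return 2
      -> return 6
      nodes(n=1) -> return 6  (same call as traced above)
    -> return 14
    nodes(n=2) -> return 14  (same call as traced above)
  -> return 30
  nodes(n=3) -> return 30  (same call as traced above)
-> return 62

Final answer: 62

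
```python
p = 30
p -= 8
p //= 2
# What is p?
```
Trace:
  p=30
  p=22
  p=11

Final answer: 11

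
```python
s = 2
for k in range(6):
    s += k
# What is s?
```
Trace:
  s=2
  s=2, k=0
  s=3, k=1
  s=5, k=2
  s=8, k=3
  s=12, k=4
  s=17, k=5

Final answer: 17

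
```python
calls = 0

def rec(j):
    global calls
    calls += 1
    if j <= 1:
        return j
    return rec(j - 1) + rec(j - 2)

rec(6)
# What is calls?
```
Call trace (a repeated sub-call is expanded the first time; later identical calls just restate its return value):
rec(j=6)
  rec(j=5)
    rec(j=4)
      rec(j=3)
        rec(j=2)
          rec(j=1)
          -> return 1
          rec(j=0)
          -> return 0
        -> return 1
        rec(j=1)
        -> return 1
      -> return 2
      rec(j=2) -> return 1  (same call as traced above)
    -> return 3
    rec(j=3) -> return 2  (same call as traced above)
  -> return 5
  rec(j=4) -> return 3  (same call as traced above)
-> return 8

calls is incremented once per call, so count the calls in each subtree. Let C(j) = number of calls made by rec(j).
C(0) = C(1) = 1 (base case, no recursion); C(j) = 1 + C(j - 1) + C(j - 2) otherwise.
C(2) = 1 + C(1) + C(0) = 1 + 1 + 1 = 3
C(3) = 1 + C(2) + C(1) = 1 + 3 + 1 = 5
C(4) = 1 + C(3) + C(2) = 1 + 5 + 3 = 9
C(5) = 1 + C(4) + C(3) = 1 + 9 + 5 = 15
C(6) = 1 + C(5) + C(4) = 1 + 15 + 9 = 25
calls = C(6) = 25

Final answer: 25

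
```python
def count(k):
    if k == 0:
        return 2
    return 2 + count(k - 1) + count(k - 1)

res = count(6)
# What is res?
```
Call trace (a repeated sub-call is expanded the first time; later identical calls just restate its return value):
count(k=6)
  count(k=5)
    count(k=4)
      count(k=3)
        count(k=2)
          count(k=1)
            count(k=0)
            -> return 2
            count(k=0)
            -> return 2
          -> return 6
          count(k=1) -> return 6  (same call as traced above)
        -> return 14
        count(k=2) -> return 14  (same call as traced above)
      -> return 30
      count(k=3) -> return 30  (same call as traced above)
    -> return 62
    count(k=4) -> return 62  (same call as traced above)
  -> return 126
  count(k=5) -> return 126  (same call as traced above)
-> return 254

Final answer: 254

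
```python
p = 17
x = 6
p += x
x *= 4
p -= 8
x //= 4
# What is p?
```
Trace:
  p=17
  p=17, x=6
  p=23, x=6
  p=23, x=24
  p=15, x=24
  p=15, x=6

Final answer: 15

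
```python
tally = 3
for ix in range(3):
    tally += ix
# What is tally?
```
Trace:
  tally=3
  tally=3, ix=0
  tally=4, ix=1
  tally=6, ix=2

Final answer: 6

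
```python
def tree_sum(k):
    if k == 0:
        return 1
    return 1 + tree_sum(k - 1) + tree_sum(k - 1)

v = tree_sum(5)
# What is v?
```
Call trace (a repeated sub-call is expanded the first time; later identical calls just restate its return value):
tree_sum(k=5)
  tree_sum(k=4)
    tree_sum(k=3)
      tree_sum(k=2)
        tree_sum(k=1)
          tree_sum(k=0)
          -> return 1
          tree_sum(k=0)
          -> return 1
        -> return 3
        tree_sum(k=1) -> return 3  (same call as traced above)
      -> return 7
      tree_sum(k=2) -> return 7  (same call as traced above)
    -> return 15
    tree_sum(k=3) -> return 15  (same call as traced above)
  -> return 31
  tree_sum(k=4) -> return 31  (same call as traced above)
-> return 63

Final answer: 63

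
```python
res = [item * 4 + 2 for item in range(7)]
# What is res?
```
Trace:
  item=0
  item=1
  item=2
  item=3
  item=4
  item=5
  item=6
  res=[2, 6, 10, 14, 18, 22, 26]

Final answer: [2, 6, 10, 14, 18, 22, 26]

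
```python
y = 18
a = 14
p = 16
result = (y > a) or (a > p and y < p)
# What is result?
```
Trace:
  y=18
  y=18, a=14
  y=18, a=14, p=16
  y=18, a=14, p=16, result=True

Final answer: True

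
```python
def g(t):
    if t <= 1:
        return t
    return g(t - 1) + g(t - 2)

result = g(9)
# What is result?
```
Call trace (a repeated sub-call is expanded the first time; later identical calls just restate its return value):
g(t=9)
  g(t=8)
    g(t=7)
      g(t=6)
        g(t=5)
          g(t=4)
            g(t=3)
              g(t=2)
                g(t=1)
                -> return 1
                g(t=0)
                -> return 0
              -> return 1
              g(t=1)
              -> return 1
            -> return 2
            g(t=2) -> return 1  (same call as traced above)
          -> return 3
          g(t=3) -> return 2  (same call as traced above)
        -> return 5
        g(t=4) -> return 3  (same call as traced above)
      -> return 8
      g(t=5) -> return 5  (same call as traced above)
    -> return 13
    g(t=6) -> return 8  (same call as traced above)
  -> return 21
  g(t=7) -> return 13  (same call as traced above)
-> return 34

Final answer: 34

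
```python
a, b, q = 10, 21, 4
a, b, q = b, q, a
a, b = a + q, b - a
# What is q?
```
Trace:
  a=10, b=21, q=4
  a=21, b=4, q=10
  a=31, b=-17, q=10

Final answer: 10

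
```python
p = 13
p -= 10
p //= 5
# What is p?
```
Trace:
  p=13
  p=3
  p=0

Final answer: 0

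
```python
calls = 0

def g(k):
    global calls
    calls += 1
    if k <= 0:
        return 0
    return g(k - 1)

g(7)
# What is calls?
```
Call trace:
g(k=7)
  g(k=6)
    g(k=5)
      g(k=4)
        g(k=3)
          g(k=2)
            g(k=1)
              g(k=0)
              -> return 0
            -> return 0
          -> return 0
        -> return 0
      -> return 0
    -> return 0
  -> return 0
-> return 0

calls is incremented once per call. g is entered once for each k = 7, 6, 5, 4, 3, 2, 1, 0 (the k <= 0 call returns without recursing), i.e. 7 + 1 calls.
calls = 8

Final answer: 8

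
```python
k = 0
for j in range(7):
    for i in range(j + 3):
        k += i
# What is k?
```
Trace:
  k=0
  k=0, j=0, i=0
  k=1, j=0, i=1
  k=3, j=0, i=2
  k=3, j=1, i=0
  k=4, j=1, i=1
  k=6, j=1, i=2
  k=9, j=1, i=3
  k=9, j=2, i=0
  k=10, j=2, i=1
  k=12, j=2, i=2
  k=15, j=2, i=3
  k=19, j=2, i=4
  k=19, j=3, i=0
  k=20, j=3, i=1
  k=22, j=3, i=2
  k=25, j=3, i=3
  k=29, j=3, i=4
  k=34, j=3, i=5
  k=34, j=4, i=0
  k=35, j=4, i=1
  k=37, j=4, i=2
  k=40, j=4, i=3
  k=44, j=4, i=4
  k=49, j=4, i=5
  k=55, j=4, i=6
  k=55, j=5, i=0
  k=56, j=5, i=1
  k=58, j=5, i=2
  k=61, j=5, i=3
  k=65, j=5, i=4
  k=70, j=5, i=5
  k=76, j=5, i=6
  k=83, j=5, i=7
  k=83, j=6, i=0
  k=84, j=6, i=1
  k=86, j=6, i=2
  k=89, j=6, i=3
  k=93, j=6, i=4
  k=98, j=6, i=5
  k=104, j=6, i=6
  k=111, j=6, i=7
  k=119, j=6, i=8

Final answer: 119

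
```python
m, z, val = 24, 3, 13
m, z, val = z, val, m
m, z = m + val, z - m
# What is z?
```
Trace:
  m=24, z=3, val=13
  m=3, z=13, val=24
  m=27, z=10, val=24

Final answer: 10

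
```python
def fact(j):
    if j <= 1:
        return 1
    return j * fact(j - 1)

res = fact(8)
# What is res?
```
Call trace:
fact(j=8)
  fact(j=7)
    fact(j=6)
      fact(j=5)
        fact(j=4)
          fact(j=3)
            fact(j=2)
              fact(j=1)
              -> return 1
            -> return 2
          -> return 6
        -> return 24
      -> return 120
    -> return 720
  -> return 5040
-> return 40320

Final answer: 40320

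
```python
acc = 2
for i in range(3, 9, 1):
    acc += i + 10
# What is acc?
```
Trace:
  acc=2
  acc=15, i=3
  acc=29, i=4
  acc=44, i=5
  acc=60, i=6
  acc=77, i=7
  acc=95, i=8

Final answer: 95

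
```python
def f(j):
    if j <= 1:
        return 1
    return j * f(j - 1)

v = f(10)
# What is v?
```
Call trace:
f(j=10)
  f(j=9)
    f(j=8)
      f(j=7)
        f(j=6)
          f(j=5)
            f(j=4)
              f(j=3)
                f(j=2)
                  f(j=1)
                  -> return 1
                -> return 2
              -> return 6
            -> return 24
          -> return 120
        -> return 720
      -> return 5040
    -> return 40320
  -> return 362880
-> return 3628800

Final answer: 3628800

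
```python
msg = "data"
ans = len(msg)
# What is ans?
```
Trace:
  msg='data'
  msg='data', ans=4

Final answer: 4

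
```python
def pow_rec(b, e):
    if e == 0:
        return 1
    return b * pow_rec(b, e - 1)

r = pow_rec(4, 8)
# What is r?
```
Call trace:
pow_rec(b=4, e=8)
  pow_rec(b=4, e=7)
    pow_rec(b=4, e=6)
      pow_rec(b=4, e=5)
        pow_rec(b=4, e=4)
          pow_rec(b=4, e=3)
            pow_rec(b=4, e=2)
              pow_rec(b=4, e=1)
                pow_rec(b=4, e=0)
                -> return 1
              -> return 4
            -> return 16
          -> return 64
        -> return 256
      -> return 1024
    -> return 4096
  -> return 16384
-> return 65536

Final answer: 65536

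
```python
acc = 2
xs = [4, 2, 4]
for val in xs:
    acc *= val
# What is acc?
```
Trace:
  acc=2
  acc=8, val=4
  acc=16, val=2
  acc=64, val=4

Final answer: 64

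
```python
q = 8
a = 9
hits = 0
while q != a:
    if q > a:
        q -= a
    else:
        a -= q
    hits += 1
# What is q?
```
Trace:
  q=8
  q=8, a=9
  q=8, a=9, hits=0
  q=8, a=1, hits=1
  q=7, a=1, hits=2
  q=6, a=1, hits=3
  q=5, a=1, hits=4
  q=4, a=1, hits=5
  q=3, a=1, hits=6
  q=2, a=1, hits=7
  q=1, a=1, hits=8

Final answer: 1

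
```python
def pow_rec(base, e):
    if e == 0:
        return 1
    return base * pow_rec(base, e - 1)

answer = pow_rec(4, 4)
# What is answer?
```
Call trace:
pow_rec(base=4, e=4)
  pow_rec(base=4, e=3)
    pow_rec(base=4, e=2)
      pow_rec(base=4, e=1)
        pow_rec(base=4, e=0)
        -> return 1
      -> return 4
    -> return 16
  -> return 64
-> return 256

Final answer: 256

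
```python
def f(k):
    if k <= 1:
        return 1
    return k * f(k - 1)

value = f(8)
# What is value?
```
Call trace:
f(k=8)
  f(k=7)
    f(k=6)
      f(k=5)
        f(k=4)
          f(k=3)
            f(k=2)
              f(k=1)
              -> return 1
            -> return 2
          -> return 6
        -> return 24
      -> return 120
    -> return 720
  -> return 5040
-> return 40320

Final answer: 40320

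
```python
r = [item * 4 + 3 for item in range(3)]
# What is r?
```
Trace:
  item=0
  item=1
  item=2
  r=[3, 7, 11]

Final answer: [3, 7, 11]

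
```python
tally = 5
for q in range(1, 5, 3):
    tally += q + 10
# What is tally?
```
Trace:
  tally=5
  tally=16, q=1
  tally=30, q=4

Final answer: 30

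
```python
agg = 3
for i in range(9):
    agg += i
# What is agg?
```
Trace:
  agg=3
  agg=3, i=0
  agg=4, i=1
  agg=6, i=2
  agg=9, i=3
  agg=13, i=4
  agg=18, i=5
  agg=24, i=6
  agg=31, i=7
  agg=39, i=8

Final answer: 39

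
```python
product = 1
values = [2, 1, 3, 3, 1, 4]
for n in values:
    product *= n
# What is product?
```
Trace:
  product=1
  product=2, n=2
  product=2, n=1
  product=6, n=3
  product=18, n=3
  product=18, n=1
  product=72, n=4

Final answer: 72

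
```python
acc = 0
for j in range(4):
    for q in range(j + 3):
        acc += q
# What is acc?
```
Trace:
  acc=0
  acc=0, j=0, q=0
  acc=1, j=0, q=1
  acc=3, j=0, q=2
  acc=3, j=1, q=0
  acc=4, j=1, q=1
  acc=6, j=1, q=2
  acc=9, j=1, q=3
  acc=9, j=2, q=0
  acc=10, j=2, q=1
  acc=12, j=2, q=2
  acc=15, j=2, q=3
  acc=19, j=2, q=4
  acc=19, j=3, q=0
  acc=20, j=3, q=1
  acc=22, j=3, q=2
  acc=25, j=3, q=3
  acc=29, j=3, q=4
  acc=34, j=3, q=5

Final answer: 34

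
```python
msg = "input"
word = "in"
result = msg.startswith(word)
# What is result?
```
Trace:
  msg='input'
  msg='input', word='in'
  msg='input', word='in', result=True

Final answer: True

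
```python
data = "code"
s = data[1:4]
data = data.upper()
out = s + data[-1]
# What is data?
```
Trace:
  data='code'
  data='code', s='ode'
  data='CODE', s='ode'
  data='CODE', s='ode', out='odeE'

Final answer: 'CODE'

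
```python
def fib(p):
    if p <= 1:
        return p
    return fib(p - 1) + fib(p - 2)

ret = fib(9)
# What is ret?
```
Call trace (a repeated sub-call is expanded the first time; later identical calls just restate its return value):
fib(p=9)
  fib(p=8)
    fib(p=7)
      fib(p=6)
        fib(p=5)
          fib(p=4)
            fib(p=3)
              fib(p=2)
                fib(p=1)
                -> return 1
                fib(p=0)
                -> return 0
              -> return 1
              fib(p=1)
              -> return 1
            -> return 2
            fib(p=2) -> return 1  (same call as traced above)
          -> return 3
          fib(p=3) -> return 2  (same call as traced above)
        -> return 5
        fib(p=4) -> return 3  (same call as traced above)
      -> return 8
      fib(p=5) -> return 5  (same call as traced above)
    -> return 13
    fib(p=6) -> return 8  (same call as traced above)
  -> return 21
  fib(p=7) -> return 13  (same call as traced above)
-> return 34

Final answer: 34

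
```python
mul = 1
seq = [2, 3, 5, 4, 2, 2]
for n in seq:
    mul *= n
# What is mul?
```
Trace:
  mul=1
  mul=2, n=2
  mul=6, n=3
  mul=30, n=5
  mul=120, n=4
  mul=240, n=2
  mul=480, n=2

Final answer: 480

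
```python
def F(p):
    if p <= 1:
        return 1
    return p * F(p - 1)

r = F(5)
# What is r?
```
Call trace:
F(p=5)
  F(p=4)
    F(p=3)
      F(p=2)
        F(p=1)
        -> return 1
      -> return 2
    -> return 6
  -> return 24
-> return 120

Final answer: 120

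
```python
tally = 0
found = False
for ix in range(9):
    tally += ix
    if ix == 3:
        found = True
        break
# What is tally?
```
Trace:
  tally=0
  tally=0, found=False
  tally=0, found=False, ix=0
  tally=1, found=False, ix=1
  tally=3, found=False, ix=2
  tally=6, found=True, ix=3

Final answer: 6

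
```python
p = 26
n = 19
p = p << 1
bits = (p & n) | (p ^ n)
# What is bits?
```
Trace:
  p=26
  p=26, n=19
  p=52, n=19
  p=52, n=19, bits=55

Final answer: 55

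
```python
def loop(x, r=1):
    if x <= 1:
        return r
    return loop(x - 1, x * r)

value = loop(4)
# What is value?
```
Call trace:
loop(x=4, r=1)
  loop(x=3, r=4)
    loop(x=2, r=12)
      loop(x=1, r=24)
      -> return 24
    -> return 24
  -> return 24
-> return 24

Final answer: 24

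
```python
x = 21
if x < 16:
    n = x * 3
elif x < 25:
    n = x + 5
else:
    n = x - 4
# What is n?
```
Trace:
  x=21
  x=21, n=26

Final answer: 26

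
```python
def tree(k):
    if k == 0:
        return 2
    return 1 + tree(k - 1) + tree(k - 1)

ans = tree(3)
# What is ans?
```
Call trace (a repeated sub-call is expanded the first time; later identical calls just restate its return value):
tree(k=3)
  tree(k=2)
    tree(k=1)
      tree(k=0)
      -> return 2
      tree(k=0)
      -> return 2
    -> return 5
    tree(k=1) -> return 5  (same call as traced above)
  -> return 11
  tree(k=2) -> return 11  (same call as traced above)
-> return 23

Final answer: 23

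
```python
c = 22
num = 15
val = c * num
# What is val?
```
Trace:
  c=22
  c=22, num=15
  c=22, num=15, val=330

Final answer: 330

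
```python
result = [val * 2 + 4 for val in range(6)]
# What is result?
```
Trace:
  val=0
  val=1
  val=2
  val=3
  val=4
  val=5
  result=[4, 6, 8, 10, 12, 14]

Final answer: [4, 6, 8, 10, 12, 14]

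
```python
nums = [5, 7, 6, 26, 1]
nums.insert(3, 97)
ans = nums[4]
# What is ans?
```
Trace:
  nums=[5, 7, 6, 26, 1]
  nums=[5, 7, 6, 97, 26, 1]
  nums=[5, 7, 6, 97, 26, 1], ans=26

Final answer: 26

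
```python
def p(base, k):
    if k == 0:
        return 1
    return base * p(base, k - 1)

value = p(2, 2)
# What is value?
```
Call trace:
p(base=2, k=2)
  p(base=2, k=1)
    p(base=2, k=0)
    -> return 1
  -> return 2
-> return 4

Final answer: 4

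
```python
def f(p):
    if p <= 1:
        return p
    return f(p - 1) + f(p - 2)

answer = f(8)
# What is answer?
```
Call trace (a repeated sub-call is expanded the first time; later identical calls just restate its return value):
f(p=8)
  f(p=7)
    f(p=6)
      f(p=5)
        f(p=4)
          f(p=3)
            f(p=2)
              f(p=1)
              -> return 1
              f(p=0)
              -> return 0
            -> return 1
            f(p=1)
            -> return 1
          -> return 2
          f(p=2) -> return 1  (same call as traced above)
        -> return 3
        f(p=3) -> return 2  (same call as traced above)
      -> return 5
      f(p=4) -> return 3  (same call as traced above)
    -> return 8
    f(p=5) -> return 5  (same call as traced above)
  -> return 13
  f(p=6) -> return 8  (same call as traced above)
-> return 21

Final answer: 21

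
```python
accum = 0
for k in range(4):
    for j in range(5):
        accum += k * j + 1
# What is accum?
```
Trace:
  accum=0
  accum=1, k=0, j=0
  accum=2, k=0, j=1
  accum=3, k=0, j=2
  accum=4, k=0, j=3
  accum=5, k=0, j=4
  accum=6, k=1, j=0
  accum=8, k=1, j=1
  accum=11, k=1, j=2
  accum=15, k=1, j=3
  accum=20, k=1, j=4
  accum=21, k=2, j=0
  accum=24, k=2, j=1
  accum=29, k=2, j=2
  accum=36, k=2, j=3
  accum=45, k=2, j=4
  accum=46, k=3, j=0
  accum=50, k=3, j=1
  accum=57, k=3, j=2
  accum=67, k=3, j=3
  accum=80, k=3, j=4

Final answer: 80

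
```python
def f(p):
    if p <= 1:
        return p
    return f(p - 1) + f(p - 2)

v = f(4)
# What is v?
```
Call trace (a repeated sub-call is expanded the first time; later identical calls just restate its return value):
f(p=4)
  f(p=3)
    f(p=2)
      f(p=1)
      -> return 1
      f(p=0)
      -> return 0
    -> return 1
    f(p=1)
    -> return 1
  -> return 2
  f(p=2) -> return 1  (same call as traced above)
-> return 3

Final answer: 3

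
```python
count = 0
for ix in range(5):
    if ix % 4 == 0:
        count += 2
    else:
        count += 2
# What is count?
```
Trace:
  count=0
  count=2, ix=0
  count=4, ix=1
  count=6, ix=2
  count=8, ix=3
  count=10, ix=4

Final answer: 10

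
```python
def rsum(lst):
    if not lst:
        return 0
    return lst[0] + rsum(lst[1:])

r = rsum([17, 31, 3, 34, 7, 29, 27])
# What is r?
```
Call trace:
rsum(lst=[17, 31, 3, 34, 7, 29, 27])
  rsum(lst=[31, 3, 34, 7, 29, 27])
    rsum(lst=[3, 34, 7, 29, 27])
      rsum(lst=[34, 7, 29, 27])
        rsum(lst=[7, 29, 27])
          rsum(lst=[29, 27])
            rsum(lst=[27])
              rsum(lst=[])
              -> return 0
            -> return 27
          -> return 56
        -> return 63
      -> return 97
    -> return 100
  -> return 131
-> return 148

Final answer: 148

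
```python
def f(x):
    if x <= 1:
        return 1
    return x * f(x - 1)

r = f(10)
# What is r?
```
Call trace:
f(x=10)
  f(x=9)
    f(x=8)
      f(x=7)
        f(x=6)
          f(x=5)
            f(x=4)
              f(x=3)
                f(x=2)
                  f(x=1)
                  -> return 1
                -> return 2
              -> return 6
            -> return 24
          -> return 120
        -> return 720
      -> return 5040
    -> return 40320
  -> return 362880
-> return 3628800

Final answer: 3628800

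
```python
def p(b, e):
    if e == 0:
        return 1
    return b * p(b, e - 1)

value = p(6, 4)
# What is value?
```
Call trace:
p(b=6, e=4)
  p(b=6, e=3)
    p(b=6, e=2)
      p(b=6, e=1)
        p(b=6, e=0)
        -> return 1
      -> return 6
    -> return 36
  -> return 216
-> return 1296

Final answer: 1296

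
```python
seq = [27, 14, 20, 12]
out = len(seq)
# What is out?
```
Trace:
  seq=[27, 14, 20, 12]
  seq=[27, 14, 20, 12], out=4

Final answer: 4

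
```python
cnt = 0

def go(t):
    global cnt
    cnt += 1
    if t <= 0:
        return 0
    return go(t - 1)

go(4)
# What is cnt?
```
Call trace:
go(t=4)
  go(t=3)
    go(t=2)
      go(t=1)
        go(t=0)
        -> return 0
      -> return 0
    -> return 0
  -> return 0
-> return 0

cnt is incremented once per call. go is entered once for each t = 4, 3, 2, 1, 0 (the t <= 0 call returns without recursing), i.e. 4 + 1 calls.
cnt = 5

Final answer: 5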